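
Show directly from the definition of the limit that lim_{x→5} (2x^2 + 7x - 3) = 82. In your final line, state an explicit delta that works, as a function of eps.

delta = min(1, eps/29)

Suppose eps > 0. We want delta > 0 such that 0 < |x − 5| < delta implies |(2x^2 + 7x - 3) − 82| < eps.
(2x^2 + 7x - 3) − 82 = 2x^2 + 7x - 85 = (x − 5)(2x + 17).
So |(2x^2 + 7x - 3) − 82| = |x − 5|·|2x + 17|.
Assume first that |x − 5| < 1, so |x| < 6. Then |2x + 17| ≤ 2·6 + 17 = 29.
Hence |(2x^2 + 7x - 3) − 82| ≤ 29|x − 5| < eps provided |x − 5| < eps/29.
Take delta = min(1, eps/29). Then 0 < |x − 5| < delta gives both |x − 5| < 1 and |x − 5| < eps/29, so |(2x^2 + 7x - 3) − 82| < eps.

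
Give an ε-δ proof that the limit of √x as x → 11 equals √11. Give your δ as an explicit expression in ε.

δ = min(11, √11·ε)

Let ε > 0 be given. We want δ > 0 such that 0 < |x − 11| < δ implies |√x − √11| < ε.
Multiplying by the conjugate, |√x − √11| = |x − 11|/(√x + √11).
Restrict δ ≤ 11 so that |x − 11| < 11 forces x > 0, and then √x + √11 > √11.
Hence |√x − √11| < |x − 11|/√11, which is < ε once |x − 11| < √11·ε.
Take δ = min(11, √11·ε). If 0 < |x − 11| < δ then x > 0 and |√x − √11| < |x − 11|/√11 < ε.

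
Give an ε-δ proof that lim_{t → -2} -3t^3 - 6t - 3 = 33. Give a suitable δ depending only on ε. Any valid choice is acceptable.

δ = min(1, ε/63)

Suppose ε > 0. We want δ > 0 such that 0 < |t + 2| < δ implies |(-3t^3 - 6t - 3) − 33| < ε.
(-3t^3 - 6t - 3) − 33 = -3t^3 - 6t - 36 = (t + 2)(-3t^2 + 6t - 18).
So |(-3t^3 - 6t - 3) − 33| = |t + 2|·|-3t^2 + 6t - 18|.
Assume first that |t + 2| < 1, so |t| < 3. Then |-3t^2 + 6t - 18| ≤ 3·3^2 + 6·3 + 18 = 63.
Hence |(-3t^3 - 6t - 3) − 33| ≤ 63|t + 2| < ε provided |t + 2| < ε/63.
Choosing δ = min(1, ε/63) ensures both conditions, hence |(-3t^3 - 6t - 3) − 33| < ε.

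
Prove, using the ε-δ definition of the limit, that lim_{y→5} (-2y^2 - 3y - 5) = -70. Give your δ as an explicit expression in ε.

Suppose ε > 0. We want δ > 0 such that 0 < |y − 5| < δ implies |(-2y^2 - 3y - 5) + 70| < ε.
(-2y^2 - 3y - 5) + 70 = -2y^2 - 3y + 65 = (y − 5)(-2y - 13).
So |(-2y^2 - 3y - 5) + 70| = |y − 5|·|-2y - 13|.
Assume first that |y − 5| < 1, so |y| < 6. Then |-2y - 13| ≤ 2·6 + 13 = 25.
Hence |(-2y^2 - 3y - 5) + 70| ≤ 25|y − 5| < ε provided |y − 5| < ε/25.
Choosing δ = min(1, ε/25) ensures both conditions, hence |(-2y^2 - 3y - 5) + 70| < ε.

δ = min(1, ε/25)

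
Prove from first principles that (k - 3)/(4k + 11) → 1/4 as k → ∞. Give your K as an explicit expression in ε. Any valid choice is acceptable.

K = (23/16)/ε

Let ε > 0. For k ≥ 1, |(k - 3)/(4k + 11) − (1/4)| = |-23|/(4(4k + 11)) = 23/(4(4k + 11)).
Since 4k + 11 ≥ 4k for k ≥ 1, this is ≤ 23/(4·4k) = (23/16)/k.
So |(k - 3)/(4k + 11) − (1/4)| < ε whenever k > (23/16)/ε.
Take K = (23/16)/ε. If k > K then |(k - 3)/(4k + 11) − (1/4)| ≤ (23/16)/k < ε.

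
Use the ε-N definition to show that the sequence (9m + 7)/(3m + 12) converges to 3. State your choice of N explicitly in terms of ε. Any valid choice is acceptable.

Suppose ε > 0. For m ≥ 1, |(9m + 7)/(3m + 12) − 3| = |-87|/(3(3m + 12)) = 87/(3(3m + 12)).
Since 3m + 12 ≥ 3m for m ≥ 1, this is ≤ 87/(3·3m) = (29/3)/m.
So |(9m + 7)/(3m + 12) − 3| < ε whenever m > (29/3)/ε.
Take N = (29/3)/ε. If m > N then |(9m + 7)/(3m + 12) − 3| ≤ (29/3)/m < ε.

N = (29/3)/ε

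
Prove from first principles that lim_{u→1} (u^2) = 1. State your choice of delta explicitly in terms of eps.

delta = min(1, eps/3)

Fix eps > 0. We seek delta > 0 with 0 < |u − 1| < delta ⇒ |u^2 − 1| < eps.
Factor: u^2 − 1 = (u − 1)(u + 1), so |u^2 − 1| = |u − 1|·|u + 1|.
Impose delta ≤ 1 so that |u| < 2; then |u + 1| ≤ 3.
Hence |u^2 − 1| ≤ 3|u − 1|, which is < eps once |u − 1| < eps/3.
Take delta = min(1, eps/3). If 0 < |u − 1| < delta then both bounds hold and |u^2 − 1| ≤ 3|u − 1| < 3·(eps/3) = eps.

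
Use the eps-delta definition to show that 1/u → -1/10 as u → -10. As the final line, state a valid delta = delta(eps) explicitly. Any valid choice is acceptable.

delta = min(5, 50eps)

Fix eps > 0. We seek delta > 0 such that 0 < |u + 10| < delta implies |1/u + 1/10| < eps.
|1/u + 1/10| = |-10 − u|/(10·|u|) = |u + 10|/(10|u|).
Restrict delta ≤ 5. Then |u + 10| < 5 gives |u| > 5, so 10|u| > 50.
Then |1/u + 1/10| < |u + 10|/50, which is < eps when |u + 10| < 50eps.
Take delta = min(5, 50eps). Then 0 < |u + 10| < delta gives both |u + 10| < 5 and |u + 10| < 50eps, so |1/u + 1/10| < eps.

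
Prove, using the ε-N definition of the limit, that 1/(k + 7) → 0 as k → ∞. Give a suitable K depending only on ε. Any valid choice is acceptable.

Fix ε > 0. For k ≥ 1, |1/(k + 7) − 0| = 1/(k + 7) ≤ 1/k.
We need 1/k < ε, i.e. k > 1/ε.
Take K = 1/ε. If k > K then |1/(k + 7)| ≤ 1/k < ε.

K = 1/ε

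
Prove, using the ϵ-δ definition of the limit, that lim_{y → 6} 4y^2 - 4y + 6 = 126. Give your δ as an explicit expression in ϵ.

Let ϵ > 0. We want δ > 0 such that 0 < |y − 6| < δ implies |(4y^2 - 4y + 6) − 126| < ϵ.
(4y^2 - 4y + 6) − 126 = 4y^2 - 4y - 120 = (y − 6)(4y + 20).
So |(4y^2 - 4y + 6) − 126| = |y − 6|·|4y + 20|.
Require δ ≤ 2. Then |y − 6| < 2 gives |y| < 8, and by the triangle inequality |4y + 20| ≤ 4·8 + 20 = 52.
Hence |(4y^2 - 4y + 6) − 126| ≤ 52|y − 6| < ϵ provided |y − 6| < ϵ/52.
Take δ = min(2, ϵ/52). Then 0 < |y − 6| < δ gives both |y − 6| < 2 and |y − 6| < ϵ/52, so |(4y^2 - 4y + 6) − 126| < ϵ.

δ = min(2, ϵ/52)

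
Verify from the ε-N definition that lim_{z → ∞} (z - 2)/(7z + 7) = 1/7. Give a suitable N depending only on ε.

Let ε > 0. We seek N > 0 such that z > N implies |(z - 2)/(7z + 7) − (1/7)| < ε.
(z - 2)/(7z + 7) − (1/7) = (7(z - 2) − (7z + 7)) / (7(7z + 7)) = -21/(7(7z + 7)).
For z > 0 we have 7z + 7 > 7z, so |(z - 2)/(7z + 7) − (1/7)| = 21/(7(7z + 7)) < 21/(7·7z) = (3/7)/z.
Thus |(z - 2)/(7z + 7) − (1/7)| < ε whenever z > (3/7)/ε.
Take N = (3/7)/ε. If z > N then |(z - 2)/(7z + 7) − (1/7)| < (3/7)/z < ε.

N = (3/7)/ε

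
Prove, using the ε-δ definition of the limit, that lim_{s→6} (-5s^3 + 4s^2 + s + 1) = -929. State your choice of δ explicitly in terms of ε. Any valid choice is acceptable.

δ = min(2, ε/683)

Let ε > 0 be given. We want δ > 0 such that 0 < |s − 6| < δ implies |(-5s^3 + 4s^2 + s + 1) + 929| < ε.
(-5s^3 + 4s^2 + s + 1) + 929 = -5s^3 + 4s^2 + s + 930 = (s − 6)(-5s^2 - 26s - 155).
So |(-5s^3 + 4s^2 + s + 1) + 929| = |s − 6|·|-5s^2 - 26s - 155|.
Assume first that |s − 6| < 2, so |s| < 8. Then |-5s^2 - 26s - 155| ≤ 5·8^2 + 26·8 + 155 = 683.
Hence |(-5s^3 + 4s^2 + s + 1) + 929| ≤ 683|s − 6| < ε provided |s − 6| < ε/683.
Choosing δ = min(2, ε/683) ensures both conditions, hence |(-5s^3 + 4s^2 + s + 1) + 929| < ε.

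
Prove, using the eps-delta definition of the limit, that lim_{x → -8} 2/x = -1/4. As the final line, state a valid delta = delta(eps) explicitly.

delta = min(4, 16eps)

Let eps > 0 be given. We seek delta > 0 such that 0 < |x + 8| < delta implies |2/x + 1/4| < eps.
|2/x + 1/4| = 2·|-8 − x|/(8·|x|) = 2|x + 8|/(8|x|).
Require delta ≤ 4 so that |x| > 8 − 4 = 4, hence 8|x| > 32.
Then |2/x + 1/4| < 2|x + 8|/32, which is < eps when |x + 8| < 16eps.
Take delta = min(4, 16eps). Then 0 < |x + 8| < delta gives both |x + 8| < 4 and |x + 8| < 16eps, so |2/x + 1/4| < eps.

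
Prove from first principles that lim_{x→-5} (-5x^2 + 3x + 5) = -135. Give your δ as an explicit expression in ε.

δ = min(1, ε/58)

Let ε > 0 be given. We want δ > 0 such that 0 < |x + 5| < δ implies |(-5x^2 + 3x + 5) + 135| < ε.
(-5x^2 + 3x + 5) + 135 = -5x^2 + 3x + 140 = (x + 5)(-5x + 28).
So |(-5x^2 + 3x + 5) + 135| = |x + 5|·|-5x + 28|.
Require δ ≤ 1. Then |x + 5| < 1 gives |x| < 6, and by the triangle inequality |-5x + 28| ≤ 5·6 + 28 = 58.
Hence |(-5x^2 + 3x + 5) + 135| ≤ 58|x + 5| < ε provided |x + 5| < ε/58.
Choosing δ = min(1, ε/58) ensures both conditions, hence |(-5x^2 + 3x + 5) + 135| < ε.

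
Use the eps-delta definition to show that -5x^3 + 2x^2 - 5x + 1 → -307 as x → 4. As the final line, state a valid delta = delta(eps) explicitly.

delta = min(1, eps/292)

Fix eps > 0. We want delta > 0 such that 0 < |x − 4| < delta implies |(-5x^3 + 2x^2 - 5x + 1) + 307| < eps.
(-5x^3 + 2x^2 - 5x + 1) + 307 = -5x^3 + 2x^2 - 5x + 308 = (x − 4)(-5x^2 - 18x - 77).
So |(-5x^3 + 2x^2 - 5x + 1) + 307| = |x − 4|·|-5x^2 - 18x - 77|.
Assume first that |x − 4| < 1, so |x| < 5. Then |-5x^2 - 18x - 77| ≤ 5·5^2 + 18·5 + 77 = 292.
Hence |(-5x^3 + 2x^2 - 5x + 1) + 307| ≤ 292|x − 4| < eps provided |x − 4| < eps/292.
Choosing delta = min(1, eps/292) ensures both conditions, hence |(-5x^3 + 2x^2 - 5x + 1) + 307| < eps.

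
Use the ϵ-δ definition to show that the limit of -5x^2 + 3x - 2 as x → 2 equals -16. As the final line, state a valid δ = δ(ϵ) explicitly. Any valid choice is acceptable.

δ = min(1, ϵ/22)

Let ϵ > 0 be given. We want δ > 0 such that 0 < |x − 2| < δ implies |(-5x^2 + 3x - 2) + 16| < ϵ.
(-5x^2 + 3x - 2) + 16 = -5x^2 + 3x + 14 = (x − 2)(-5x - 7).
So |(-5x^2 + 3x - 2) + 16| = |x − 2|·|-5x - 7|.
Assume first that |x − 2| < 1, so |x| < 3. Then |-5x - 7| ≤ 5·3 + 7 = 22.
Hence |(-5x^2 + 3x - 2) + 16| ≤ 22|x − 2| < ϵ provided |x − 2| < ϵ/22.
Choosing δ = min(1, ϵ/22) ensures both conditions, hence |(-5x^2 + 3x - 2) + 16| < ϵ.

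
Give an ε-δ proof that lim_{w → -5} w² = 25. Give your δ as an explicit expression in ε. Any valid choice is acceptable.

δ = min(1, ε/11)

Suppose ε > 0. We seek δ > 0 with 0 < |w + 5| < δ ⇒ |w² − 25| < ε.
Factor: w² − 25 = (w + 5)(w - 5), so |w² − 25| = |w + 5|·|w - 5|.
Impose δ ≤ 1 so that |w| < 6; then |w - 5| ≤ 11.
Hence |w² − 25| ≤ 11|w + 5|, which is < ε once |w + 5| < ε/11.
Take δ = min(1, ε/11). If 0 < |w + 5| < δ then both bounds hold and |w² − 25| ≤ 11|w + 5| < 11·(ε/11) = ε.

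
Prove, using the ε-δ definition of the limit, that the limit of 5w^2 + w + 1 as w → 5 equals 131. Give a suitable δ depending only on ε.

Suppose ε > 0. We want δ > 0 such that 0 < |w − 5| < δ implies |(5w^2 + w + 1) − 131| < ε.
(5w^2 + w + 1) − 131 = 5w^2 + w - 130 = (w − 5)(5w + 26).
So |(5w^2 + w + 1) − 131| = |w − 5|·|5w + 26|.
Assume first that |w − 5| < 2, so |w| < 7. Then |5w + 26| ≤ 5·7 + 26 = 61.
Hence |(5w^2 + w + 1) − 131| ≤ 61|w − 5| < ε provided |w − 5| < ε/61.
Choosing δ = min(2, ε/61) ensures both conditions, hence |(5w^2 + w + 1) − 131| < ε.

δ = min(2, ε/61)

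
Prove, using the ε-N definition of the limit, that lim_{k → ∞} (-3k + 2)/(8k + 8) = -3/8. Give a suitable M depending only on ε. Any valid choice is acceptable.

Fix ε > 0. For k ≥ 1, |(-3k + 2)/(8k + 8) + 3/8| = |40|/(8(8k + 8)) = 40/(8(8k + 8)).
Since 8k + 8 ≥ 8k for k ≥ 1, this is ≤ 40/(8·8k) = (5/8)/k.
So |(-3k + 2)/(8k + 8) + 3/8| < ε whenever k > (5/8)/ε.
Take M = (5/8)/ε. If k > M then |(-3k + 2)/(8k + 8) + 3/8| ≤ (5/8)/k < ε.

M = (5/8)/ε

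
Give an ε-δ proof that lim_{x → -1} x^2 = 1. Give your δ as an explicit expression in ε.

δ = min(1, ε/3)

Let ε > 0. We seek δ > 0 with 0 < |x + 1| < δ ⇒ |x^2 − 1| < ε.
Factor: x^2 − 1 = (x + 1)(x - 1), so |x^2 − 1| = |x + 1|·|x - 1|.
Impose δ ≤ 1 so that |x| < 2; then |x - 1| ≤ 3.
Hence |x^2 − 1| ≤ 3|x + 1|, which is < ε once |x + 1| < ε/3.
Take δ = min(1, ε/3). If 0 < |x + 1| < δ then both bounds hold and |x^2 − 1| ≤ 3|x + 1| < 3·(ε/3) = ε.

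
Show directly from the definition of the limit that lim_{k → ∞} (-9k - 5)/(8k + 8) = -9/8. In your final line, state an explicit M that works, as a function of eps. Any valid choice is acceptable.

Fix eps > 0. For k ≥ 1, |(-9k - 5)/(8k + 8) + 9/8| = |32|/(8(8k + 8)) = 32/(8(8k + 8)).
Since 8k + 8 ≥ 8k for k ≥ 1, this is ≤ 32/(8·8k) = (1/2)/k.
So |(-9k - 5)/(8k + 8) + 9/8| < eps whenever k > (1/2)/eps.
Take M = (1/2)/eps. If k > M then |(-9k - 5)/(8k + 8) + 9/8| ≤ (1/2)/k < eps.

M = (1/2)/eps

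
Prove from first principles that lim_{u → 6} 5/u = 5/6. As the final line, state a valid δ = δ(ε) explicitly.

Let ε > 0 be given. We seek δ > 0 such that 0 < |u − 6| < δ implies |5/u − (5/6)| < ε.
|5/u − (5/6)| = 5·|6 − u|/(6·|u|) = 5|u − 6|/(6|u|).
Require δ ≤ 3 so that |u| > 6 − 3 = 3, hence 6|u| > 18.
Then |5/u − (5/6)| < 5|u − 6|/18, which is < ε when |u − 6| < (18/5)ε.
Take δ = min(3, (18/5)ε). Then 0 < |u − 6| < δ gives both |u − 6| < 3 and |u − 6| < (18/5)ε, so |5/u − (5/6)| < ε.

δ = min(3, (18/5)ε)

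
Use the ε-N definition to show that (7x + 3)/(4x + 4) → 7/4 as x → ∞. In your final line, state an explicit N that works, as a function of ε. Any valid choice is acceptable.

Suppose ε > 0. We seek N > 0 such that x > N implies |(7x + 3)/(4x + 4) − (7/4)| < ε.
(7x + 3)/(4x + 4) − (7/4) = (4(7x + 3) − 7(4x + 4)) / (4(4x + 4)) = -16/(4(4x + 4)).
For x > 0 we have 4x + 4 > 4x, so |(7x + 3)/(4x + 4) − (7/4)| = 16/(4(4x + 4)) < 16/(4·4x) = 1/x.
Thus |(7x + 3)/(4x + 4) − (7/4)| < ε whenever x > 1/ε.
Take N = 1/ε. If x > N then |(7x + 3)/(4x + 4) − (7/4)| < 1/x < ε.

N = 1/ε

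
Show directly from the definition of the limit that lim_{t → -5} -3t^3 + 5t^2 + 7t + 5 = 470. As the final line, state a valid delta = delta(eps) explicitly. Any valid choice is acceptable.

delta = min(1, eps/321)

Let eps > 0. We want delta > 0 such that 0 < |t + 5| < delta implies |(-3t^3 + 5t^2 + 7t + 5) − 470| < eps.
(-3t^3 + 5t^2 + 7t + 5) − 470 = -3t^3 + 5t^2 + 7t - 465 = (t + 5)(-3t^2 + 20t - 93).
So |(-3t^3 + 5t^2 + 7t + 5) − 470| = |t + 5|·|-3t^2 + 20t - 93|.
Require delta ≤ 1. Then |t + 5| < 1 gives |t| < 6, and by the triangle inequality |-3t^2 + 20t - 93| ≤ 3·6^2 + 20·6 + 93 = 321.
Hence |(-3t^3 + 5t^2 + 7t + 5) − 470| ≤ 321|t + 5| < eps provided |t + 5| < eps/321.
Choosing delta = min(1, eps/321) ensures both conditions, hence |(-3t^3 + 5t^2 + 7t + 5) − 470| < eps.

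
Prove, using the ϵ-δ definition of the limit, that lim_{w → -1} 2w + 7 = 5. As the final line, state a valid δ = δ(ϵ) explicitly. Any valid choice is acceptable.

δ = ϵ/2

Let ϵ > 0. We need δ > 0 so that 0 < |w + 1| < δ implies |(2w + 7) − 5| < ϵ.
Since (2w + 7) − 5 = 2(w + 1), we have |(2w + 7) − 5| = 2|w + 1|.
Thus it suffices that |w + 1| < ϵ/2.
Take δ = ϵ/2. If 0 < |w + 1| < δ then |(2w + 7) − 5| = 2|w + 1| < 2·(ϵ/2) = ϵ.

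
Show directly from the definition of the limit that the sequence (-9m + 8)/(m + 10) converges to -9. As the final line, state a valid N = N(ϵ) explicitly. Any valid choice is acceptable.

N = 98/ϵ

Let ϵ > 0 be given. For m ≥ 1, |(-9m + 8)/(m + 10) + 9| = |98|/((m + 10)) = 98/((m + 10)).
Since m + 10 ≥ m for m ≥ 1, this is ≤ 98/(m) = 98/m.
So |(-9m + 8)/(m + 10) + 9| < ϵ whenever m > 98/ϵ.
Take N = 98/ϵ. If m > N then |(-9m + 8)/(m + 10) + 9| ≤ 98/m < ϵ.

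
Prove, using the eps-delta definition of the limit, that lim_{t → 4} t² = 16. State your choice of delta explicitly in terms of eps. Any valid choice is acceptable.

Suppose eps > 0. We seek delta > 0 with 0 < |t − 4| < delta ⇒ |t² − 16| < eps.
Factor: t² − 16 = (t − 4)(t + 4), so |t² − 16| = |t − 4|·|t + 4|.
Restrict delta ≤ 1. Then |t − 4| < 1 gives |t| < 5, so by the triangle inequality |t + 4| ≤ 5 + 4 = 9.
Hence |t² − 16| ≤ 9|t − 4|, which is < eps once |t − 4| < eps/9.
Take delta = min(1, eps/9). If 0 < |t − 4| < delta then both bounds hold and |t² − 16| ≤ 9|t − 4| < 9·(eps/9) = eps.

delta = min(1, eps/9)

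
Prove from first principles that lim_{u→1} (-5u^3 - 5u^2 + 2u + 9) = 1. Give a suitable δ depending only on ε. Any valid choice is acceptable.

Let ε > 0. We want δ > 0 such that 0 < |u − 1| < δ implies |(-5u^3 - 5u^2 + 2u + 9) − 1| < ε.
(-5u^3 - 5u^2 + 2u + 9) − 1 = -5u^3 - 5u^2 + 2u + 8 = (u − 1)(-5u^2 - 10u - 8).
So |(-5u^3 - 5u^2 + 2u + 9) − 1| = |u − 1|·|-5u^2 - 10u - 8|.
Assume first that |u − 1| < 2, so |u| < 3. Then |-5u^2 - 10u - 8| ≤ 5·3^2 + 10·3 + 8 = 83.
Hence |(-5u^3 - 5u^2 + 2u + 9) − 1| ≤ 83|u − 1| < ε provided |u − 1| < ε/83.
Take δ = min(2, ε/83). Then 0 < |u − 1| < δ gives both |u − 1| < 2 and |u − 1| < ε/83, so |(-5u^3 - 5u^2 + 2u + 9) − 1| < ε.

δ = min(2, ε/83)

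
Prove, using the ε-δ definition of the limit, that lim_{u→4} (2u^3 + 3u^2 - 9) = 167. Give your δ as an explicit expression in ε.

Let ε > 0 be given. We want δ > 0 such that 0 < |u − 4| < δ implies |(2u^3 + 3u^2 - 9) − 167| < ε.
(2u^3 + 3u^2 - 9) − 167 = 2u^3 + 3u^2 - 176 = (u − 4)(2u^2 + 11u + 44).
So |(2u^3 + 3u^2 - 9) − 167| = |u − 4|·|2u^2 + 11u + 44|.
Require δ ≤ 1. Then |u − 4| < 1 gives |u| < 5, and by the triangle inequality |2u^2 + 11u + 44| ≤ 2·5^2 + 11·5 + 44 = 149.
Hence |(2u^3 + 3u^2 - 9) − 167| ≤ 149|u − 4| < ε provided |u − 4| < ε/149.
Take δ = min(1, ε/149). Then 0 < |u − 4| < δ gives both |u − 4| < 1 and |u − 4| < ε/149, so |(2u^3 + 3u^2 - 9) − 167| < ε.

δ = min(1, ε/149)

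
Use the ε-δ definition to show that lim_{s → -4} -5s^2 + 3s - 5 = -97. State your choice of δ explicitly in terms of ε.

δ = min(2, ε/53)

Let ε > 0 be given. We want δ > 0 such that 0 < |s + 4| < δ implies |(-5s^2 + 3s - 5) + 97| < ε.
(-5s^2 + 3s - 5) + 97 = -5s^2 + 3s + 92 = (s + 4)(-5s + 23).
So |(-5s^2 + 3s - 5) + 97| = |s + 4|·|-5s + 23|.
Require δ ≤ 2. Then |s + 4| < 2 gives |s| < 6, and by the triangle inequality |-5s + 23| ≤ 5·6 + 23 = 53.
Hence |(-5s^2 + 3s - 5) + 97| ≤ 53|s + 4| < ε provided |s + 4| < ε/53.
Choosing δ = min(2, ε/53) ensures both conditions, hence |(-5s^2 + 3s - 5) + 97| < ε.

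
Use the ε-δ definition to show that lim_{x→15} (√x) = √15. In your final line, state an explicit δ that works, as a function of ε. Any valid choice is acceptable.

δ = min(15, √15·ε)

Fix ε > 0. We want δ > 0 such that 0 < |x − 15| < δ implies |√x − √15| < ε.
Rationalise: √x − √15 = (x − 15)/(√x + √15), so |√x − √15| = |x − 15|/(√x + √15).
Restrict δ ≤ 15 so that |x − 15| < 15 forces x > 0, and then √x + √15 > √15.
Hence |√x − √15| < |x − 15|/√15, which is < ε once |x − 15| < √15·ε.
Take δ = min(15, √15·ε). If 0 < |x − 15| < δ then x > 0 and |√x − √15| < |x − 15|/√15 < ε.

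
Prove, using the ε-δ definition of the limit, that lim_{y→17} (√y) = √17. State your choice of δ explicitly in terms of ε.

δ = min(17, √17·ε)

Let ε > 0 be given. We want δ > 0 such that 0 < |y − 17| < δ implies |√y − √17| < ε.
Rationalise: √y − √17 = (y − 17)/(√y + √17), so |√y − √17| = |y − 17|/(√y + √17).
Restrict δ ≤ 17 so that |y − 17| < 17 forces y > 0, and then √y + √17 > √17.
Hence |√y − √17| < |y − 17|/√17, which is < ε once |y − 17| < √17·ε.
Take δ = min(17, √17·ε). If 0 < |y − 17| < δ then y > 0 and |√y − √17| < |y − 17|/√17 < ε.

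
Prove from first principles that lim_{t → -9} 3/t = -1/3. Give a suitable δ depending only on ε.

δ = min(9/2, (27/2)ε)

Suppose ε > 0. We seek δ > 0 such that 0 < |t + 9| < δ implies |3/t + 1/3| < ε.
|3/t + 1/3| = 3·|-9 − t|/(9·|t|) = 3|t + 9|/(9|t|).
Require δ ≤ 9/2 so that |t| > 9 − 9/2 = 9/2, hence 9|t| > 81/2.
Then |3/t + 1/3| < 3|t + 9|/(81/2), which is < ε when |t + 9| < (27/2)ε.
Take δ = min(9/2, (27/2)ε). Then 0 < |t + 9| < δ gives both |t + 9| < 9/2 and |t + 9| < (27/2)ε, so |3/t + 1/3| < ε.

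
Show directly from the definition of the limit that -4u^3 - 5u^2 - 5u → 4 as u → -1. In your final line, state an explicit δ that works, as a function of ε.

Let ε > 0. We want δ > 0 such that 0 < |u + 1| < δ implies |(-4u^3 - 5u^2 - 5u) − 4| < ε.
(-4u^3 - 5u^2 - 5u) − 4 = -4u^3 - 5u^2 - 5u - 4 = (u + 1)(-4u^2 - u - 4).
So |(-4u^3 - 5u^2 - 5u) − 4| = |u + 1|·|-4u^2 - u - 4|.
Assume first that |u + 1| < 1, so |u| < 2. Then |-4u^2 - u - 4| ≤ 4·2^2 + 2 + 4 = 22.
Hence |(-4u^3 - 5u^2 - 5u) − 4| ≤ 22|u + 1| < ε provided |u + 1| < ε/22.
Take δ = min(1, ε/22). Then 0 < |u + 1| < δ gives both |u + 1| < 1 and |u + 1| < ε/22, so |(-4u^3 - 5u^2 - 5u) − 4| < ε.

δ = min(1, ε/22)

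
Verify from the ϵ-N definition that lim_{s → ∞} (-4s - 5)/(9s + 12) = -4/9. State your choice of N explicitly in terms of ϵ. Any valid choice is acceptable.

Suppose ϵ > 0. We seek N > 0 such that s > N implies |(-4s - 5)/(9s + 12) + 4/9| < ϵ.
(-4s - 5)/(9s + 12) + 4/9 = (9(-4s - 5) − (-4)(9s + 12)) / (9(9s + 12)) = 3/(9(9s + 12)).
For s > 0 we have 9s + 12 > 9s, so |(-4s - 5)/(9s + 12) + 4/9| = 3/(9(9s + 12)) < 3/(9·9s) = (1/27)/s.
Thus |(-4s - 5)/(9s + 12) + 4/9| < ϵ whenever s > (1/27)/ϵ.
Take N = (1/27)/ϵ. If s > N then |(-4s - 5)/(9s + 12) + 4/9| < (1/27)/s < ϵ.

N = (1/27)/ϵ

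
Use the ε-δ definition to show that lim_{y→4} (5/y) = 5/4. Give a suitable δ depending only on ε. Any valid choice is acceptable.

δ = min(2, (8/5)ε)

Let ε > 0 be given. We seek δ > 0 such that 0 < |y − 4| < δ implies |5/y − (5/4)| < ε.
|5/y − (5/4)| = 5·|4 − y|/(4·|y|) = 5|y − 4|/(4|y|).
Restrict δ ≤ 2. Then |y − 4| < 2 gives |y| > 2, so 4|y| > 8.
Then |5/y − (5/4)| < 5|y − 4|/8, which is < ε when |y − 4| < (8/5)ε.
Take δ = min(2, (8/5)ε). Then 0 < |y − 4| < δ gives both |y − 4| < 2 and |y − 4| < (8/5)ε, so |5/y − (5/4)| < ε.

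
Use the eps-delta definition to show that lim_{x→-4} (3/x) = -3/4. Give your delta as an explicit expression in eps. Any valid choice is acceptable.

Fix eps > 0. We seek delta > 0 such that 0 < |x + 4| < delta implies |3/x + 3/4| < eps.
|3/x + 3/4| = 3·|-4 − x|/(4·|x|) = 3|x + 4|/(4|x|).
Restrict delta ≤ 2. Then |x + 4| < 2 gives |x| > 2, so 4|x| > 8.
Then |3/x + 3/4| < 3|x + 4|/8, which is < eps when |x + 4| < (8/3)eps.
Take delta = min(2, (8/3)eps). Then 0 < |x + 4| < delta gives both |x + 4| < 2 and |x + 4| < (8/3)eps, so |3/x + 3/4| < eps.

delta = min(2, (8/3)eps)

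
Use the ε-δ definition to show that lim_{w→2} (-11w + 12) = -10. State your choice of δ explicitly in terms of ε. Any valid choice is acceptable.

δ = ε/11

Fix ε > 0. We need δ > 0 so that 0 < |w − 2| < δ implies |(-11w + 12) + 10| < ε.
Since (-11w + 12) + 10 = -11(w − 2), we have |(-11w + 12) + 10| = 11|w − 2|.
So 11|w − 2| < ε exactly when |w − 2| < ε/11.
Take δ = ε/11. If 0 < |w − 2| < δ then |(-11w + 12) + 10| = 11|w − 2| < 11·(ε/11) = ε.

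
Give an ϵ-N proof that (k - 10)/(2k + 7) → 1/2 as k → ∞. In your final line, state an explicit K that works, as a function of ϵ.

Let ϵ > 0. For k ≥ 1, |(k - 10)/(2k + 7) − (1/2)| = |-27|/(2(2k + 7)) = 27/(2(2k + 7)).
Since 2k + 7 ≥ 2k for k ≥ 1, this is ≤ 27/(2·2k) = (27/4)/k.
So |(k - 10)/(2k + 7) − (1/2)| < ϵ whenever k > (27/4)/ϵ.
Take K = (27/4)/ϵ. If k > K then |(k - 10)/(2k + 7) − (1/2)| ≤ (27/4)/k < ϵ.

K = (27/4)/ϵ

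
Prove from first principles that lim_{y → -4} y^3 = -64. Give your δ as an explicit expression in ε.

Suppose ε > 0. We seek δ > 0 with 0 < |y + 4| < δ ⇒ |y^3 + 64| < ε.
Factor: y^3 + 64 = (y + 4)(y^2 - 4y + 16), so |y^3 + 64| = |y + 4|·|y^2 - 4y + 16|.
Restrict δ ≤ 1. Then |y + 4| < 1 gives |y| < 5, so by the triangle inequality |y^2 - 4y + 16| ≤ 5^2 + 4·5 + 16 = 61.
Hence |y^3 + 64| ≤ 61|y + 4|, which is < ε once |y + 4| < ε/61.
Take δ = min(1, ε/61). If 0 < |y + 4| < δ then both bounds hold and |y^3 + 64| ≤ 61|y + 4| < 61·(ε/61) = ε.

δ = min(1, ε/61)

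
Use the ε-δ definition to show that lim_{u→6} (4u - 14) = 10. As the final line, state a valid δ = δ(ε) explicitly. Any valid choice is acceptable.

Let ε > 0. We need δ > 0 so that 0 < |u − 6| < δ implies |(4u - 14) − 10| < ε.
|(4u - 14) − 10| = |4u - 24| = 4|u − 6|.
Thus it suffices that |u − 6| < ε/4.
Take δ = ε/4. If 0 < |u − 6| < δ then |(4u - 14) − 10| = 4|u − 6| < 4·(ε/4) = ε.

δ = ε/4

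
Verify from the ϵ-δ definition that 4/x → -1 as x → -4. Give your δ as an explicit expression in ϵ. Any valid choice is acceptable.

δ = min(2, 2ϵ)

Let ϵ > 0. We seek δ > 0 such that 0 < |x + 4| < δ implies |4/x + 1| < ϵ.
|4/x + 1| = 4·|-4 − x|/(4·|x|) = 4|x + 4|/(4|x|).
Restrict δ ≤ 2. Then |x + 4| < 2 gives |x| > 2, so 4|x| > 8.
Then |4/x + 1| < 4|x + 4|/8, which is < ϵ when |x + 4| < 2ϵ.
Take δ = min(2, 2ϵ). Then 0 < |x + 4| < δ gives both |x + 4| < 2 and |x + 4| < 2ϵ, so |4/x + 1| < ϵ.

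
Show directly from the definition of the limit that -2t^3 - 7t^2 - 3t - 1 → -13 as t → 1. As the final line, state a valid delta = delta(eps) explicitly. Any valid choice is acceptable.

Suppose eps > 0. We want delta > 0 such that 0 < |t − 1| < delta implies |(-2t^3 - 7t^2 - 3t - 1) + 13| < eps.
(-2t^3 - 7t^2 - 3t - 1) + 13 = -2t^3 - 7t^2 - 3t + 12 = (t − 1)(-2t^2 - 9t - 12).
So |(-2t^3 - 7t^2 - 3t - 1) + 13| = |t − 1|·|-2t^2 - 9t - 12|.
Require delta ≤ 1. Then |t − 1| < 1 gives |t| < 2, and by the triangle inequality |-2t^2 - 9t - 12| ≤ 2·2^2 + 9·2 + 12 = 38.
Hence |(-2t^3 - 7t^2 - 3t - 1) + 13| ≤ 38|t − 1| < eps provided |t − 1| < eps/38.
Choosing delta = min(1, eps/38) ensures both conditions, hence |(-2t^3 - 7t^2 - 3t - 1) + 13| < eps.

delta = min(1, eps/38)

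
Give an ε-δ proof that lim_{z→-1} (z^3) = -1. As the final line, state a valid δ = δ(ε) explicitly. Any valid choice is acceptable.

δ = min(1, ε/7)

Suppose ε > 0. We seek δ > 0 with 0 < |z + 1| < δ ⇒ |z^3 + 1| < ε.
Factor: z^3 + 1 = (z + 1)(z^2 - z + 1), so |z^3 + 1| = |z + 1|·|z^2 - z + 1|.
Impose δ ≤ 1 so that |z| < 2; then |z^2 - z + 1| ≤ 7.
Hence |z^3 + 1| ≤ 7|z + 1|, which is < ε once |z + 1| < ε/7.
Take δ = min(1, ε/7). If 0 < |z + 1| < δ then both bounds hold and |z^3 + 1| ≤ 7|z + 1| < 7·(ε/7) = ε.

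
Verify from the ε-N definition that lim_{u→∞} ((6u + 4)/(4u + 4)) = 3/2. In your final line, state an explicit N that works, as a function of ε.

N = (1/2)/ε

Let ε > 0 be given. We seek N > 0 such that u > N implies |(6u + 4)/(4u + 4) − (3/2)| < ε.
(6u + 4)/(4u + 4) − (3/2) = (4(6u + 4) − 6(4u + 4)) / (4(4u + 4)) = -8/(4(4u + 4)).
For u > 0 we have 4u + 4 > 4u, so |(6u + 4)/(4u + 4) − (3/2)| = 8/(4(4u + 4)) < 8/(4·4u) = (1/2)/u.
Thus |(6u + 4)/(4u + 4) − (3/2)| < ε whenever u > (1/2)/ε.
Take N = (1/2)/ε. If u > N then |(6u + 4)/(4u + 4) − (3/2)| < (1/2)/u < ε.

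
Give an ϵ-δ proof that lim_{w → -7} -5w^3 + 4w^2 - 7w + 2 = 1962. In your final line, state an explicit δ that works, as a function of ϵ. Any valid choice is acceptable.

δ = min(1, ϵ/912)

Let ϵ > 0. We want δ > 0 such that 0 < |w + 7| < δ implies |(-5w^3 + 4w^2 - 7w + 2) − 1962| < ϵ.
(-5w^3 + 4w^2 - 7w + 2) − 1962 = -5w^3 + 4w^2 - 7w - 1960 = (w + 7)(-5w^2 + 39w - 280).
So |(-5w^3 + 4w^2 - 7w + 2) − 1962| = |w + 7|·|-5w^2 + 39w - 280|.
Assume first that |w + 7| < 1, so |w| < 8. Then |-5w^2 + 39w - 280| ≤ 5·8^2 + 39·8 + 280 = 912.
Hence |(-5w^3 + 4w^2 - 7w + 2) − 1962| ≤ 912|w + 7| < ϵ provided |w + 7| < ϵ/912.
Choosing δ = min(1, ϵ/912) ensures both conditions, hence |(-5w^3 + 4w^2 - 7w + 2) − 1962| < ϵ.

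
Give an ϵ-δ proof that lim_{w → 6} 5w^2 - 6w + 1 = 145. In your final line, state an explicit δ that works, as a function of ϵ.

Fix ϵ > 0. We want δ > 0 such that 0 < |w − 6| < δ implies |(5w^2 - 6w + 1) − 145| < ϵ.
(5w^2 - 6w + 1) − 145 = 5w^2 - 6w - 144 = (w − 6)(5w + 24).
So |(5w^2 - 6w + 1) − 145| = |w − 6|·|5w + 24|.
Require δ ≤ 1. Then |w − 6| < 1 gives |w| < 7, and by the triangle inequality |5w + 24| ≤ 5·7 + 24 = 59.
Hence |(5w^2 - 6w + 1) − 145| ≤ 59|w − 6| < ϵ provided |w − 6| < ϵ/59.
Choosing δ = min(1, ϵ/59) ensures both conditions, hence |(5w^2 - 6w + 1) − 145| < ϵ.

δ = min(1, ϵ/59)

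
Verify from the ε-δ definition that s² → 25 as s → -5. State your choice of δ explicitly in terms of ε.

Fix ε > 0. We seek δ > 0 with 0 < |s + 5| < δ ⇒ |s² − 25| < ε.
Factor: s² − 25 = (s + 5)(s - 5), so |s² − 25| = |s + 5|·|s - 5|.
Impose δ ≤ 1 so that |s| < 6; then |s - 5| ≤ 11.
Hence |s² − 25| ≤ 11|s + 5|, which is < ε once |s + 5| < ε/11.
Take δ = min(1, ε/11). If 0 < |s + 5| < δ then both bounds hold and |s² − 25| ≤ 11|s + 5| < 11·(ε/11) = ε.

δ = min(1, ε/11)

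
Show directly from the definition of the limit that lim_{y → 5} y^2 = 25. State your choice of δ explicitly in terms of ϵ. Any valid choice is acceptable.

Suppose ϵ > 0. We seek δ > 0 with 0 < |y − 5| < δ ⇒ |y^2 − 25| < ϵ.
Factor: y^2 − 25 = (y − 5)(y + 5), so |y^2 − 25| = |y − 5|·|y + 5|.
Impose δ ≤ 2 so that |y| < 7; then |y + 5| ≤ 12.
Hence |y^2 − 25| ≤ 12|y − 5|, which is < ϵ once |y − 5| < ϵ/12.
Take δ = min(2, ϵ/12). If 0 < |y − 5| < δ then both bounds hold and |y^2 − 25| ≤ 12|y − 5| < 12·(ϵ/12) = ϵ.

δ = min(2, ϵ/12)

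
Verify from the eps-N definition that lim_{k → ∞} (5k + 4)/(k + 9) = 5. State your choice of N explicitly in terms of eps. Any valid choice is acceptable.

Let eps > 0 be given. For k ≥ 1, |(5k + 4)/(k + 9) − 5| = |-41|/((k + 9)) = 41/((k + 9)).
Since k + 9 ≥ k for k ≥ 1, this is ≤ 41/(k) = 41/k.
So |(5k + 4)/(k + 9) − 5| < eps whenever k > 41/eps.
Take N = 41/eps. If k > N then |(5k + 4)/(k + 9) − 5| ≤ 41/k < eps.

N = 41/eps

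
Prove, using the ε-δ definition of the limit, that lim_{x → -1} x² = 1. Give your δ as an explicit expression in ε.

Fix ε > 0. We seek δ > 0 with 0 < |x + 1| < δ ⇒ |x² − 1| < ε.
Factor: x² − 1 = (x + 1)(x - 1), so |x² − 1| = |x + 1|·|x - 1|.
Impose δ ≤ 2 so that |x| < 3; then |x - 1| ≤ 4.
Hence |x² − 1| ≤ 4|x + 1|, which is < ε once |x + 1| < ε/4.
Take δ = min(2, ε/4). If 0 < |x + 1| < δ then both bounds hold and |x² − 1| ≤ 4|x + 1| < 4·(ε/4) = ε.

δ = min(2, ε/4)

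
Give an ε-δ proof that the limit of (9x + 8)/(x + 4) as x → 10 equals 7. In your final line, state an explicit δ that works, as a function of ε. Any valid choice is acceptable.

Suppose ε > 0. We want δ > 0 with 0 < |x − 10| < δ ⇒ |(9x + 8)/(x + 4) − 7| < ε.
Combining over a common denominator, (9x + 8)/(x + 4) − 7 = [(9x + 8)·14 − 98·(x + 4)] / [14·(x + 4)] = 28(x − 10) / (14(x + 4)).
So |(9x + 8)/(x + 4) − 7| = 28|x − 10| / (14·|x + 4|).
Require δ ≤ 7, so |x + 4| ≥ |14| − |x − 10| > 14 − 7 = 7.
Hence |(9x + 8)/(x + 4) − 7| < 28|x − 10|/(14·7) = (2/7)|x − 10|, which is < ε once |x − 10| < (7/2)ε.
Take δ = min(7, (7/2)ε). Then 0 < |x − 10| < δ forces both bounds, so |(9x + 8)/(x + 4) − 7| < ε.

δ = min(7, (7/2)ε)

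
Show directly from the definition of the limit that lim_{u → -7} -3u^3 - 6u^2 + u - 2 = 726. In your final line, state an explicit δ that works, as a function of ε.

δ = min(2, ε/482)

Let ε > 0 be given. We want δ > 0 such that 0 < |u + 7| < δ implies |(-3u^3 - 6u^2 + u - 2) − 726| < ε.
(-3u^3 - 6u^2 + u - 2) − 726 = -3u^3 - 6u^2 + u - 728 = (u + 7)(-3u^2 + 15u - 104).
So |(-3u^3 - 6u^2 + u - 2) − 726| = |u + 7|·|-3u^2 + 15u - 104|.
Require δ ≤ 2. Then |u + 7| < 2 gives |u| < 9, and by the triangle inequality |-3u^2 + 15u - 104| ≤ 3·9^2 + 15·9 + 104 = 482.
Hence |(-3u^3 - 6u^2 + u - 2) − 726| ≤ 482|u + 7| < ε provided |u + 7| < ε/482.
Take δ = min(2, ε/482). Then 0 < |u + 7| < δ gives both |u + 7| < 2 and |u + 7| < ε/482, so |(-3u^3 - 6u^2 + u - 2) − 726| < ε.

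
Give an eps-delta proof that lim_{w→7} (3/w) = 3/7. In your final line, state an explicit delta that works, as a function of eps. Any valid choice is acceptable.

delta = min(7/2, (49/6)eps)

Suppose eps > 0. We seek delta > 0 such that 0 < |w − 7| < delta implies |3/w − (3/7)| < eps.
|3/w − (3/7)| = 3·|7 − w|/(7·|w|) = 3|w − 7|/(7|w|).
Restrict delta ≤ 7/2. Then |w − 7| < 7/2 gives |w| > 7/2, so 7|w| > 49/2.
Then |3/w − (3/7)| < 3|w − 7|/(49/2), which is < eps when |w − 7| < (49/6)eps.
Take delta = min(7/2, (49/6)eps). Then 0 < |w − 7| < delta gives both |w − 7| < 7/2 and |w − 7| < (49/6)eps, so |3/w − (3/7)| < eps.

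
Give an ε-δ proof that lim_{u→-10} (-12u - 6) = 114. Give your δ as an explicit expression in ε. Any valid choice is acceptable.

δ = ε/12

Let ε > 0. We need δ > 0 so that 0 < |u + 10| < δ implies |(-12u - 6) − 114| < ε.
|(-12u - 6) − 114| = |-12u - 120| = 12|u + 10|.
Thus it suffices that |u + 10| < ε/12.
Choosing δ = ε/12 gives |(-12u - 6) − 114| = 12|u + 10| < ε whenever |u + 10| < δ.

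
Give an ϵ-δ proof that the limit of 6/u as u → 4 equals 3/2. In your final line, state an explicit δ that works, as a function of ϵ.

Let ϵ > 0 be given. We seek δ > 0 such that 0 < |u − 4| < δ implies |6/u − (3/2)| < ϵ.
|6/u − (3/2)| = 6·|4 − u|/(4·|u|) = 6|u − 4|/(4|u|).
Restrict δ ≤ 2. Then |u − 4| < 2 gives |u| > 2, so 4|u| > 8.
Then |6/u − (3/2)| < 6|u − 4|/8, which is < ϵ when |u − 4| < (4/3)ϵ.
Take δ = min(2, (4/3)ϵ). Then 0 < |u − 4| < δ gives both |u − 4| < 2 and |u − 4| < (4/3)ϵ, so |6/u − (3/2)| < ϵ.

δ = min(2, (4/3)ϵ)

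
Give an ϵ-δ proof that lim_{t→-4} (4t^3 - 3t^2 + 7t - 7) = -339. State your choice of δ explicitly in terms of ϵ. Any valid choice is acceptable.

Suppose ϵ > 0. We want δ > 0 such that 0 < |t + 4| < δ implies |(4t^3 - 3t^2 + 7t - 7) + 339| < ϵ.
(4t^3 - 3t^2 + 7t - 7) + 339 = 4t^3 - 3t^2 + 7t + 332 = (t + 4)(4t^2 - 19t + 83).
So |(4t^3 - 3t^2 + 7t - 7) + 339| = |t + 4|·|4t^2 - 19t + 83|.
Require δ ≤ 1. Then |t + 4| < 1 gives |t| < 5, and by the triangle inequality |4t^2 - 19t + 83| ≤ 4·5^2 + 19·5 + 83 = 278.
Hence |(4t^3 - 3t^2 + 7t - 7) + 339| ≤ 278|t + 4| < ϵ provided |t + 4| < ϵ/278.
Take δ = min(1, ϵ/278). Then 0 < |t + 4| < δ gives both |t + 4| < 1 and |t + 4| < ϵ/278, so |(4t^3 - 3t^2 + 7t - 7) + 339| < ϵ.

δ = min(1, ϵ/278)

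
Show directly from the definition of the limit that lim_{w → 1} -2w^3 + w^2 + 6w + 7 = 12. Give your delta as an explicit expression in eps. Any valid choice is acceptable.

Fix eps > 0. We want delta > 0 such that 0 < |w − 1| < delta implies |(-2w^3 + w^2 + 6w + 7) − 12| < eps.
(-2w^3 + w^2 + 6w + 7) − 12 = -2w^3 + w^2 + 6w - 5 = (w − 1)(-2w^2 - w + 5).
So |(-2w^3 + w^2 + 6w + 7) − 12| = |w − 1|·|-2w^2 - w + 5|.
Assume first that |w − 1| < 1, so |w| < 2. Then |-2w^2 - w + 5| ≤ 2·2^2 + 2 + 5 = 15.
Hence |(-2w^3 + w^2 + 6w + 7) − 12| ≤ 15|w − 1| < eps provided |w − 1| < eps/15.
Take delta = min(1, eps/15). Then 0 < |w − 1| < delta gives both |w − 1| < 1 and |w − 1| < eps/15, so |(-2w^3 + w^2 + 6w + 7) − 12| < eps.

delta = min(1, eps/15)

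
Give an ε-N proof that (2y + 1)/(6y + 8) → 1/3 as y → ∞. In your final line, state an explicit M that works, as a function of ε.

M = (5/18)/ε

Fix ε > 0. We seek M > 0 such that y > M implies |(2y + 1)/(6y + 8) − (1/3)| < ε.
(2y + 1)/(6y + 8) − (1/3) = (6(2y + 1) − 2(6y + 8)) / (6(6y + 8)) = -10/(6(6y + 8)).
For y > 0 we have 6y + 8 > 6y, so |(2y + 1)/(6y + 8) − (1/3)| = 10/(6(6y + 8)) < 10/(6·6y) = (5/18)/y.
Thus |(2y + 1)/(6y + 8) − (1/3)| < ε whenever y > (5/18)/ε.
Take M = (5/18)/ε. If y > M then |(2y + 1)/(6y + 8) − (1/3)| < (5/18)/y < ε.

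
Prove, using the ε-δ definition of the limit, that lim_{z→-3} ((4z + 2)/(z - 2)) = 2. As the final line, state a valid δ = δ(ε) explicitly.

δ = min(5/2, (5/4)ε)

Let ε > 0. We want δ > 0 with 0 < |z + 3| < δ ⇒ |(4z + 2)/(z - 2) − 2| < ε.
Combining over a common denominator, (4z + 2)/(z - 2) − 2 = [(4z + 2)·(-5) − (-10)·(z - 2)] / [(-5)·(z - 2)] = -10(z + 3) / ((-5)(z - 2)).
So |(4z + 2)/(z - 2) − 2| = 10|z + 3| / (5·|z − 2|).
Require δ ≤ 5/2, so |z − 2| ≥ |-5| − |z + 3| > 5 − 5/2 = 5/2.
Hence |(4z + 2)/(z - 2) − 2| < 10|z + 3|/(5·(5/2)) = (4/5)|z + 3|, which is < ε once |z + 3| < (5/4)ε.
Take δ = min(5/2, (5/4)ε). Then 0 < |z + 3| < δ forces both bounds, so |(4z + 2)/(z - 2) − 2| < ε.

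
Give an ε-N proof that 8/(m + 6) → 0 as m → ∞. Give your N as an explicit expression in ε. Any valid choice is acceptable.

Let ε > 0. For m ≥ 1, |8/(m + 6) − 0| = 8/(m + 6) ≤ 8/m.
We need 8/m < ε, i.e. m > 8/ε.
Take N = 8/ε. If m > N then |8/(m + 6)| ≤ 8/m < ε.

N = 8/ε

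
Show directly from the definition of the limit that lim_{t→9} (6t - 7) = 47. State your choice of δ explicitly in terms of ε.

Suppose ε > 0. We need δ > 0 so that 0 < |t − 9| < δ implies |(6t - 7) − 47| < ε.
Since (6t - 7) − 47 = 6(t − 9), we have |(6t - 7) − 47| = 6|t − 9|.
So 6|t − 9| < ε exactly when |t − 9| < ε/6.
Choosing δ = ε/6 gives |(6t - 7) − 47| = 6|t − 9| < ε whenever |t − 9| < δ.

δ = ε/6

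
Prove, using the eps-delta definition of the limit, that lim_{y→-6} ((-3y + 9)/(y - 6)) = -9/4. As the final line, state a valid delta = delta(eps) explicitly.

delta = min(6, 8eps)

Let eps > 0 be given. We want delta > 0 with 0 < |y + 6| < delta ⇒ |(-3y + 9)/(y - 6) + 9/4| < eps.
Combining over a common denominator, (-3y + 9)/(y - 6) + 9/4 = [(-3y + 9)·(-12) − 27·(y - 6)] / [(-12)·(y - 6)] = 9(y + 6) / ((-12)(y - 6)).
So |(-3y + 9)/(y - 6) + 9/4| = 9|y + 6| / (12·|y − 6|).
Require delta ≤ 6, so |y − 6| ≥ |-12| − |y + 6| > 12 − 6 = 6.
Hence |(-3y + 9)/(y - 6) + 9/4| < 9|y + 6|/(12·6) = (1/8)|y + 6|, which is < eps once |y + 6| < 8eps.
Take delta = min(6, 8eps). Then 0 < |y + 6| < delta forces both bounds, so |(-3y + 9)/(y - 6) + 9/4| < eps.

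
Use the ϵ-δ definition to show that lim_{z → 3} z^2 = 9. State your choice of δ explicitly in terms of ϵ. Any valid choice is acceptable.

Let ϵ > 0. We seek δ > 0 with 0 < |z − 3| < δ ⇒ |z^2 − 9| < ϵ.
Factor: z^2 − 9 = (z − 3)(z + 3), so |z^2 − 9| = |z − 3|·|z + 3|.
Impose δ ≤ 1 so that |z| < 4; then |z + 3| ≤ 7.
Hence |z^2 − 9| ≤ 7|z − 3|, which is < ϵ once |z − 3| < ϵ/7.
Take δ = min(1, ϵ/7). If 0 < |z − 3| < δ then both bounds hold and |z^2 − 9| ≤ 7|z − 3| < 7·(ϵ/7) = ϵ.

δ = min(1, ϵ/7)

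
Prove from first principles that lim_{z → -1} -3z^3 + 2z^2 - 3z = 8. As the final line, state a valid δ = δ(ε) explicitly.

δ = min(1, ε/30)

Let ε > 0 be given. We want δ > 0 such that 0 < |z + 1| < δ implies |(-3z^3 + 2z^2 - 3z) − 8| < ε.
(-3z^3 + 2z^2 - 3z) − 8 = -3z^3 + 2z^2 - 3z - 8 = (z + 1)(-3z^2 + 5z - 8).
So |(-3z^3 + 2z^2 - 3z) − 8| = |z + 1|·|-3z^2 + 5z - 8|.
Require δ ≤ 1. Then |z + 1| < 1 gives |z| < 2, and by the triangle inequality |-3z^2 + 5z - 8| ≤ 3·2^2 + 5·2 + 8 = 30.
Hence |(-3z^3 + 2z^2 - 3z) − 8| ≤ 30|z + 1| < ε provided |z + 1| < ε/30.
Take δ = min(1, ε/30). Then 0 < |z + 1| < δ gives both |z + 1| < 1 and |z + 1| < ε/30, so |(-3z^3 + 2z^2 - 3z) − 8| < ε.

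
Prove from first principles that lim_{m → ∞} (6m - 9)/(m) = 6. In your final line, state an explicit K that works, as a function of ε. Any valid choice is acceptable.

Let ε > 0. For m ≥ 1, |(6m - 9)/(m) − 6| = |-9|/((m)) = 9/((m)).
Since m ≥ m for m ≥ 1, this is ≤ 9/(m) = 9/m.
So |(6m - 9)/(m) − 6| < ε whenever m > 9/ε.
Take K = 9/ε. If m > K then |(6m - 9)/(m) − 6| ≤ 9/m < ε.

K = 9/ε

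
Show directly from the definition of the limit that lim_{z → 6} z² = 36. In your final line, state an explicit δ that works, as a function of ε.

Fix ε > 0. We seek δ > 0 with 0 < |z − 6| < δ ⇒ |z² − 36| < ε.
Factor: z² − 36 = (z − 6)(z + 6), so |z² − 36| = |z − 6|·|z + 6|.
Restrict δ ≤ 1. Then |z − 6| < 1 gives |z| < 7, so by the triangle inequality |z + 6| ≤ 7 + 6 = 13.
Hence |z² − 36| ≤ 13|z − 6|, which is < ε once |z − 6| < ε/13.
Take δ = min(1, ε/13). If 0 < |z − 6| < δ then both bounds hold and |z² − 36| ≤ 13|z − 6| < 13·(ε/13) = ε.

δ = min(1, ε/13)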